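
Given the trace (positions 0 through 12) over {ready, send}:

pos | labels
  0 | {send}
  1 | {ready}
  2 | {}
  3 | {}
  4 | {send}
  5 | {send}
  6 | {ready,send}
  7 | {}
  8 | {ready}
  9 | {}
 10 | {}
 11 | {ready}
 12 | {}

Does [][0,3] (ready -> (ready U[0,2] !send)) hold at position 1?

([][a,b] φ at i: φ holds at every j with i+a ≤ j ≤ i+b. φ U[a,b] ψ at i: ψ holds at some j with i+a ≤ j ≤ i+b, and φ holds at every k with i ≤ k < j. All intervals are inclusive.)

Check (ready -> (ready U[0,2] !send)) at every j in [1,4]:
  j=1: antecedent true; consequent holds → ✓
  j=2: antecedent false → ✓
  j=3: antecedent false → ✓
  j=4: antecedent false → ✓
All positions satisfy it → formula holds.

Yes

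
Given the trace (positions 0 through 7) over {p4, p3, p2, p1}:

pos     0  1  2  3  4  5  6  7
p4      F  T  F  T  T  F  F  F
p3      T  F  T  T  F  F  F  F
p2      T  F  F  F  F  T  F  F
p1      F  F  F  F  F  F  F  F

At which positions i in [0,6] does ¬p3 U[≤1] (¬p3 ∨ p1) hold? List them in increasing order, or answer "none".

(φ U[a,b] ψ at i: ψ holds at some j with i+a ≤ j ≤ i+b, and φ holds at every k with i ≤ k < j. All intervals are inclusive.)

1, 4, 5, 6

Evaluate at each i in [0,6]:
  i=0: ✗ (lhs fails at k=0 before rhs at j=1)
  i=1: ✓ (rhs at j=1)
  i=2: ✗ (no rhs in [2,3])
  i=3: ✗ (lhs fails at k=3 before rhs at j=4)
  i=4: ✓ (rhs at j=4)
  i=5: ✓ (rhs at j=5)
  i=6: ✓ (rhs at j=6)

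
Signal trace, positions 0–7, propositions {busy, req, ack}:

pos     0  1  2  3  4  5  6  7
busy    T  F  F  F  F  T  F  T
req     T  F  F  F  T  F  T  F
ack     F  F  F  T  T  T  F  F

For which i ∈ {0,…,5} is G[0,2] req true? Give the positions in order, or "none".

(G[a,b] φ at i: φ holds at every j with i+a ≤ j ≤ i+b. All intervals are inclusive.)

Evaluate at each i in [0,5]:
  i=0: ✗ (fails at j=1)
  i=1: ✗ (fails at j=1)
  i=2: ✗ (fails at j=2)
  i=3: ✗ (fails at j=3)
  i=4: ✗ (fails at j=5)
  i=5: ✗ (fails at j=5)

none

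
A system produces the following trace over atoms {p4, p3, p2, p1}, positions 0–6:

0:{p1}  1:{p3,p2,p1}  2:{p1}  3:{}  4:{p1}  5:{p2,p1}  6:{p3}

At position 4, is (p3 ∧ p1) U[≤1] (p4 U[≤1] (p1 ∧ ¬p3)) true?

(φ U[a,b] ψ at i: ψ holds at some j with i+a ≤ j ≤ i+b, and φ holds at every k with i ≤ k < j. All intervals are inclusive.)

Need some j in [4,5] with (p4 U[≤1] (p1 ∧ ¬p3)), and (p3 ∧ p1) at every k in [4,j-1].
  j=4: (p4 U[≤1] (p1 ∧ ¬p3)) holds; no prefix to check → satisfied.

Holds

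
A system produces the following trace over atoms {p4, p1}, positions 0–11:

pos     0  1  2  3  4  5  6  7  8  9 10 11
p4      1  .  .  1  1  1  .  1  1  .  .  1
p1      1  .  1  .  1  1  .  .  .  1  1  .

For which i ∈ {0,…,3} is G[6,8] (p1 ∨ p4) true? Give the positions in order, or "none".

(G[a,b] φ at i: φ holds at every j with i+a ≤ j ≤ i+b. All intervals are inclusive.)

1, 2, 3

Evaluate at each i in [0,3]:
  i=0: ✗ (fails at j=6)
  i=1: ✓ (all of [7,9])
  i=2: ✓ (all of [8,10])
  i=3: ✓ (all of [9,11])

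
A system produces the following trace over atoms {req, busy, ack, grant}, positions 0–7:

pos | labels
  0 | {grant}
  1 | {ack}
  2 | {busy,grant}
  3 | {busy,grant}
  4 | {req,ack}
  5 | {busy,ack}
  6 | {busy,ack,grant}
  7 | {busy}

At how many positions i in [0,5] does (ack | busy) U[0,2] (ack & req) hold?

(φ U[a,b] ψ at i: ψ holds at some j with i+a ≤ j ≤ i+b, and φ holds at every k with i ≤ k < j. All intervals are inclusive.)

Evaluate at each i in [0,5]:
  i=0: ✗ (no rhs in [0,2])
  i=1: ✗ (no rhs in [1,3])
  i=2: ✓ (rhs at j=4; lhs holds on [2,3])
  i=3: ✓ (rhs at j=4; lhs holds on [3,3])
  i=4: ✓ (rhs at j=4)
  i=5: ✗ (no rhs in [5,7])
Positions where it holds: {2, 3, 4} → 3.

3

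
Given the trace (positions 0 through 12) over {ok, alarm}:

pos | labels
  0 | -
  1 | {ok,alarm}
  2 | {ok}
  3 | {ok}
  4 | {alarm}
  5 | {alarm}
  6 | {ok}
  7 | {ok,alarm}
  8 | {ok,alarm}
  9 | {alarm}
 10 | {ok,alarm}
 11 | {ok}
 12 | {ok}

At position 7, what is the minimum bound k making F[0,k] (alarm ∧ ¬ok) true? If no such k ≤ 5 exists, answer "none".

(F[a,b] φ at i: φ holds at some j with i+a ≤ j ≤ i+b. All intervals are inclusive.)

2

Scan j = 7,8,… for (alarm ∧ ¬ok):
  j=7: fails
  j=8: fails
  j=9: holds
First hit at j=9, so smallest k = 9-7 = 2.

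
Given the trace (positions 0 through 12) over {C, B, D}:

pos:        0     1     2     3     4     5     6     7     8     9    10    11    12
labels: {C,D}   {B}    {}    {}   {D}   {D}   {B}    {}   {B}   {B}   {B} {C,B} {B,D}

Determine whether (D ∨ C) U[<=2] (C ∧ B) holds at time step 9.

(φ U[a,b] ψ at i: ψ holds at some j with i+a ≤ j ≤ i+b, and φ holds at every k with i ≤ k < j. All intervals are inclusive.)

No

Need some j in [9,11] with (C ∧ B), and (D ∨ C) at every k in [9,j-1].
  j=9: (C ∧ B) false.
  j=10: (C ∧ B) false.
  j=11: (C ∧ B) holds, but (D ∨ C) fails at k=9 → not this j.
No j in the window works → until fails.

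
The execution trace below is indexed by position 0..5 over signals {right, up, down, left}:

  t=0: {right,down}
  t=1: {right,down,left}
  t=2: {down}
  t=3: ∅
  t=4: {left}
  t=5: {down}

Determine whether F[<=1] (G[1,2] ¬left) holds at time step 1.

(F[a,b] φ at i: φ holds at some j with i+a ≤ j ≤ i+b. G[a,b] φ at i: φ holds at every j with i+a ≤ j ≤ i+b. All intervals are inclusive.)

Check G[1,2] ¬left at each j in [1,2]:
  j=1: holds on [2,3]
  j=2: fails at 4
Found at j=1 → formula holds.

Holds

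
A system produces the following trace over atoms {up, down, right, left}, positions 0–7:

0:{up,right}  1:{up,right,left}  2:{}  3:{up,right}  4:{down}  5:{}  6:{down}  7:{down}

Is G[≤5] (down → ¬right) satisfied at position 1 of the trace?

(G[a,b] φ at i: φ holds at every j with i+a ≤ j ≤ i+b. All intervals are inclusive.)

Check (down → ¬right) at every j in [1,6]:
  j=1: antecedent false → ✓
  j=2: antecedent false → ✓
  j=3: antecedent false → ✓
  j=4: antecedent true; consequent true → ✓
  j=5: antecedent false → ✓
  j=6: antecedent true; consequent true → ✓
All positions satisfy it → formula holds.

True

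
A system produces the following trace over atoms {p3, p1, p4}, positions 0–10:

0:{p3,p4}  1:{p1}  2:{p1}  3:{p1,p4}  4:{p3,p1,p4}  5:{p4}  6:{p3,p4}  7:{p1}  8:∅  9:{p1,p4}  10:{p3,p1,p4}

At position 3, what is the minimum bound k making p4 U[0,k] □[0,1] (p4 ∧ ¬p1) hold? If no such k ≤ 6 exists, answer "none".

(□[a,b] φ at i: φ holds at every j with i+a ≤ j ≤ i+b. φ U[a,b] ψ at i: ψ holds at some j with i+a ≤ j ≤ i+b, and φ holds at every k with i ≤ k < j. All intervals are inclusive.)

Need earliest j ≥ 3 with □[0,1] (p4 ∧ ¬p1), and p4 at every k in [3,j-1].
  j=3: rhs fails.
  j=4: rhs fails.
  j=5: rhs holds; lhs holds on [3,4]. k = 2.

2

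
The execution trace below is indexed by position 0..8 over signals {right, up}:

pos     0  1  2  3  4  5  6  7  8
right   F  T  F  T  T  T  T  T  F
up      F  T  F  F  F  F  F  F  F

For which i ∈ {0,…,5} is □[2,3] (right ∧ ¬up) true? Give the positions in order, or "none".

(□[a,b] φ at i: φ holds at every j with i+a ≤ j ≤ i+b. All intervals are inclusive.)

1, 2, 3, 4

Evaluate at each i in [0,5]:
  i=0: ✗ (fails at j=2)
  i=1: ✓ (all of [3,4])
  i=2: ✓ (all of [4,5])
  i=3: ✓ (all of [5,6])
  i=4: ✓ (all of [6,7])
  i=5: ✗ (fails at j=8)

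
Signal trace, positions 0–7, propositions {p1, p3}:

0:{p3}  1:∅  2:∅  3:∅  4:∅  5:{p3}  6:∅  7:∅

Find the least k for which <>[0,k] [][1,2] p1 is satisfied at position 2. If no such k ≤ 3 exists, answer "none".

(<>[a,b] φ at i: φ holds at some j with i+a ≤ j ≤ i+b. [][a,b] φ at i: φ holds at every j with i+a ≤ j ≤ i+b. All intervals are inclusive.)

Scan j = 2,3,… for [][1,2] p1:
  j=2: fails
  j=3: fails
  j=4: fails
  j=5: fails
No j in [2,5] satisfies it → none.

none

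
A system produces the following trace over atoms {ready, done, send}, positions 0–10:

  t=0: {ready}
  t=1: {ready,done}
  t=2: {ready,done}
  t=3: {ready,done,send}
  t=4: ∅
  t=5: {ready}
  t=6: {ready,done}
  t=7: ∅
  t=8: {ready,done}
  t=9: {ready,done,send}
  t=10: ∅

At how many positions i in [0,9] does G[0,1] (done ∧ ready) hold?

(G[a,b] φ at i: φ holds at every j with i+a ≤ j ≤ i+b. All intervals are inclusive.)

Evaluate at each i in [0,9]:
  i=0: ✗ (fails at j=0)
  i=1: ✓ (all of [1,2])
  i=2: ✓ (all of [2,3])
  i=3: ✗ (fails at j=4)
  i=4: ✗ (fails at j=4)
  i=5: ✗ (fails at j=5)
  i=6: ✗ (fails at j=7)
  i=7: ✗ (fails at j=7)
  i=8: ✓ (all of [8,9])
  i=9: ✗ (fails at j=10)
Positions where it holds: {1, 2, 8} → 3.

3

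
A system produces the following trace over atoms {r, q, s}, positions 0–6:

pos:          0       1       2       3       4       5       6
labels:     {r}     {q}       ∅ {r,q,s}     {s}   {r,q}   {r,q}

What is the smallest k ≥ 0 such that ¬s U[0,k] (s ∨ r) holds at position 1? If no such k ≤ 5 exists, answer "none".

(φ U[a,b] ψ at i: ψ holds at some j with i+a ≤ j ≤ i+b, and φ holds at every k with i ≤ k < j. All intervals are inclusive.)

Need earliest j ≥ 1 with (s ∨ r), and ¬s at every k in [1,j-1].
  j=1: rhs fails.
  j=2: rhs fails.
  j=3: rhs holds; lhs holds on [1,2]. k = 2.

2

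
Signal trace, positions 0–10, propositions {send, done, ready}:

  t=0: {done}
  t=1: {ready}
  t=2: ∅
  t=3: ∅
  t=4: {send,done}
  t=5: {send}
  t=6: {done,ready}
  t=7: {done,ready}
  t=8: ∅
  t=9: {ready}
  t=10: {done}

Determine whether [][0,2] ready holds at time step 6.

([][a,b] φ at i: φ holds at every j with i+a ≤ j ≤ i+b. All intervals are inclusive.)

Check ready at every j in [6,8]:
  j=6: true
  j=7: true
  j=8: false
Fails at j=8 → formula fails.

Does not hold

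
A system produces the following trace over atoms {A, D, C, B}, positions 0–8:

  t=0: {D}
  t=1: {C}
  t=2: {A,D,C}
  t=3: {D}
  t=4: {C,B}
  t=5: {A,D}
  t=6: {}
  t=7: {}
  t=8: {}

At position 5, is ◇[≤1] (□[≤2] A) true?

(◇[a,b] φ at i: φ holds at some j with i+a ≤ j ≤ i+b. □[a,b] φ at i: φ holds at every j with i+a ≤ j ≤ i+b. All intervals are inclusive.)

Check □[≤2] A at each j in [5,6]:
  j=5: fails at 6
  j=6: fails at 6
No position in the window satisfies it → formula fails.

Does not hold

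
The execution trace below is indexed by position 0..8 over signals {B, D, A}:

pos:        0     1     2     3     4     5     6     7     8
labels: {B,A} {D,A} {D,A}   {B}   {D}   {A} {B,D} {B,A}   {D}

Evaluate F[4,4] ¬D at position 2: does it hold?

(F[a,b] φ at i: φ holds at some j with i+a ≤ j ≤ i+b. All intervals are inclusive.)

Check ¬D at each j in [6,6]:
  j=6: false
No position in the window satisfies it → formula fails.

False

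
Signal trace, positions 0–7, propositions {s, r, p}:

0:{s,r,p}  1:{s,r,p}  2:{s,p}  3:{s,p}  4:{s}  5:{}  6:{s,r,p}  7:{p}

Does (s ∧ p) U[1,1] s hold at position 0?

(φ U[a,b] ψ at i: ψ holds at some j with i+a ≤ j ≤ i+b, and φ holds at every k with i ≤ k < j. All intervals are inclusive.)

Need some j in [1,1] with s, and (s ∧ p) at every k in [0,j-1].
  j=1: s holds; (s ∧ p) holds at every k in [0,0] → satisfied.

Holds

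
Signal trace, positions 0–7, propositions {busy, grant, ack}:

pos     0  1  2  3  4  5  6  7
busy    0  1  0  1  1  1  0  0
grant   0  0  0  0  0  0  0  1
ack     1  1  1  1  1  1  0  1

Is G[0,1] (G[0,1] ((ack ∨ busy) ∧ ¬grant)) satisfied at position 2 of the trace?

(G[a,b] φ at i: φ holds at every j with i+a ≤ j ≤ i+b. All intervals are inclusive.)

Check G[0,1] ((ack ∨ busy) ∧ ¬grant) at every j in [2,3]:
  j=2: holds on [2,3]
  j=3: holds on [3,4]
All positions satisfy it → formula holds.

True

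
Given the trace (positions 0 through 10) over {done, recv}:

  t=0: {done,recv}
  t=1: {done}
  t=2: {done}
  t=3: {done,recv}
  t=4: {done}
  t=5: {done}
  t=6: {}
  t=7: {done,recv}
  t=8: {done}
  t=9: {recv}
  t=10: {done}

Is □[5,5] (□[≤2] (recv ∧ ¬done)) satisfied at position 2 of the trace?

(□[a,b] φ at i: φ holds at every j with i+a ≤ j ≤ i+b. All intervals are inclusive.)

Does not hold

Check □[≤2] (recv ∧ ¬done) at every j in [7,7]:
  j=7: fails at 7
Fails at j=7 → formula fails.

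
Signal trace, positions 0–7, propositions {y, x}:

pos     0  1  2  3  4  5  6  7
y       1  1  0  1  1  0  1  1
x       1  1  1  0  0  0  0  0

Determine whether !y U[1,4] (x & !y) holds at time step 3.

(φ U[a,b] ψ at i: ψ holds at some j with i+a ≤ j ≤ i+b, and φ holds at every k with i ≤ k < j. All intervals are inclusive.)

Need some j in [4,7] with (x & !y), and !y at every k in [3,j-1].
  j=4: (x & !y) false.
  j=5: (x & !y) false.
  j=6: (x & !y) false.
  j=7: (x & !y) false.
No j in the window works → until fails.

No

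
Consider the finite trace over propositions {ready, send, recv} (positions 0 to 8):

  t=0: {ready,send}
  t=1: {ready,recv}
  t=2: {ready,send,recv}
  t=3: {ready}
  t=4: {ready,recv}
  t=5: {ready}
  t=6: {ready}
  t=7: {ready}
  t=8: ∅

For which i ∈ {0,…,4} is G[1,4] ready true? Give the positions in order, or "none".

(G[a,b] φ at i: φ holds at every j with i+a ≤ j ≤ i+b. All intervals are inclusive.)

0, 1, 2, 3

Evaluate at each i in [0,4]:
  i=0: ✓ (all of [1,4])
  i=1: ✓ (all of [2,5])
  i=2: ✓ (all of [3,6])
  i=3: ✓ (all of [4,7])
  i=4: ✗ (fails at j=8)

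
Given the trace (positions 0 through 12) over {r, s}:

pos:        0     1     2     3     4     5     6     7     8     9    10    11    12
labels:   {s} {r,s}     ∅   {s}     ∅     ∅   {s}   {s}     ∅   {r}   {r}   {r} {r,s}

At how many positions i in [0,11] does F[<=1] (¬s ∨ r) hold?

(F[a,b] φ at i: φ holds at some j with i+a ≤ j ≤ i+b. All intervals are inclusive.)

Evaluate at each i in [0,11]:
  i=0: ✓ (witness j=1)
  i=1: ✓ (witness j=1)
  i=2: ✓ (witness j=2)
  i=3: ✓ (witness j=4)
  i=4: ✓ (witness j=4)
  i=5: ✓ (witness j=5)
  i=6: ✗ (none in [6,7])
  i=7: ✓ (witness j=8)
  i=8: ✓ (witness j=8)
  i=9: ✓ (witness j=9)
  i=10: ✓ (witness j=10)
  i=11: ✓ (witness j=11)
Positions where it holds: {0, 1, 2, 3, 4, 5, 7, 8, 9, 10, 11} → 11.

11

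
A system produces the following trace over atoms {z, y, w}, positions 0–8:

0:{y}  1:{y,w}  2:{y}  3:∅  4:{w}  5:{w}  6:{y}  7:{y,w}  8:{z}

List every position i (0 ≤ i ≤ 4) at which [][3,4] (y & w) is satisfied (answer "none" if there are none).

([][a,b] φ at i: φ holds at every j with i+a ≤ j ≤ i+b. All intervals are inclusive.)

none

Evaluate at each i in [0,4]:
  i=0: ✗ (fails at j=3)
  i=1: ✗ (fails at j=4)
  i=2: ✗ (fails at j=5)
  i=3: ✗ (fails at j=6)
  i=4: ✗ (fails at j=8)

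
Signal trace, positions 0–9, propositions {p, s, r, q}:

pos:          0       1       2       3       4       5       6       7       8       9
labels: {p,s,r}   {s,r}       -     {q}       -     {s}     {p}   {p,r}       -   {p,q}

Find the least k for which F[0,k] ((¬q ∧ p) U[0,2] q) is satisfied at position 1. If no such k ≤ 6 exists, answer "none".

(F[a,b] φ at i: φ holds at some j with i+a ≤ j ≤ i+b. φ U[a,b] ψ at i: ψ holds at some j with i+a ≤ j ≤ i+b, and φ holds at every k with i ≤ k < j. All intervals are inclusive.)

Scan j = 1,2,… for ((¬q ∧ p) U[0,2] q):
  j=1: fails
  j=2: fails
  j=3: holds
First hit at j=3, so smallest k = 3-1 = 2.

2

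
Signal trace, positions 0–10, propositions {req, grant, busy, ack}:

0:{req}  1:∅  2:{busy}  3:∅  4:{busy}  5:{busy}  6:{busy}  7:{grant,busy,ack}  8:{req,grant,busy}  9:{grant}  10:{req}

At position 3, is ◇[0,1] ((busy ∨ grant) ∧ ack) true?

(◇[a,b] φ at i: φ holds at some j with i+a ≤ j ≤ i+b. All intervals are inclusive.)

Does not hold

Check ((busy ∨ grant) ∧ ack) at each j in [3,4]:
  j=3: false
  j=4: false
No position in the window satisfies it → formula fails.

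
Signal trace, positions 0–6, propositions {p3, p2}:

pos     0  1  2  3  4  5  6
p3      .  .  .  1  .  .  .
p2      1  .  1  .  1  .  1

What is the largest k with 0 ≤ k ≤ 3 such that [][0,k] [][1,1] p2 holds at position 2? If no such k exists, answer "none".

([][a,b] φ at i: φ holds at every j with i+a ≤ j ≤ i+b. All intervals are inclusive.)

[][1,1] p2 must hold from j=2 onward; find where it first fails.
  j=2: fails → no k works.

none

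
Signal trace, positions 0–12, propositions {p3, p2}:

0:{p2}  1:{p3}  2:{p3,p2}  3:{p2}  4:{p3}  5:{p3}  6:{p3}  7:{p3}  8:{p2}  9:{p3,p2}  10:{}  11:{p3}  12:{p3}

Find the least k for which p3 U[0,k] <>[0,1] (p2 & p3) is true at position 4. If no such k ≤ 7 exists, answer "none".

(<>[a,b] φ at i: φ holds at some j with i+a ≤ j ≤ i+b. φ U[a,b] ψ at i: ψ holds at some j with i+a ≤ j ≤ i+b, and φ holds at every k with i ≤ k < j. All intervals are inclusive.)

4

Need earliest j ≥ 4 with <>[0,1] (p2 & p3), and p3 at every k in [4,j-1].
  j=4: rhs fails.
  j=5: rhs fails.
  j=6: rhs fails.
  j=7: rhs fails.
  j=8: rhs holds; lhs holds on [4,7]. k = 4.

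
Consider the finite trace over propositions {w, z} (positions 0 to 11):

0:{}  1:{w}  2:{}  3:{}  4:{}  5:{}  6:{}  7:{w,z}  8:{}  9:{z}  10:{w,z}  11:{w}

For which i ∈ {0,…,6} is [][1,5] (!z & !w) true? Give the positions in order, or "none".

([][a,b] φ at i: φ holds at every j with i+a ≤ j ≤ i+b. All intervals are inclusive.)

Evaluate at each i in [0,6]:
  i=0: ✗ (fails at j=1)
  i=1: ✓ (all of [2,6])
  i=2: ✗ (fails at j=7)
  i=3: ✗ (fails at j=7)
  i=4: ✗ (fails at j=7)
  i=5: ✗ (fails at j=7)
  i=6: ✗ (fails at j=7)

1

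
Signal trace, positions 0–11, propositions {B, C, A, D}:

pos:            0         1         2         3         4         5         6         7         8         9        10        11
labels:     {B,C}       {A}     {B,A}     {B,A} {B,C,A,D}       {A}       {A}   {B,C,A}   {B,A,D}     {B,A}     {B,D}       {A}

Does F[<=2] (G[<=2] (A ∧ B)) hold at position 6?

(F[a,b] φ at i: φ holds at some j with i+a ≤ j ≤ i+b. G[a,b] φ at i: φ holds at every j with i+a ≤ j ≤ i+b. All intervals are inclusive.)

Holds

Check G[<=2] (A ∧ B) at each j in [6,8]:
  j=6: fails at 6
  j=7: holds on [7,9]
  j=8: fails at 10
Found at j=7 → formula holds.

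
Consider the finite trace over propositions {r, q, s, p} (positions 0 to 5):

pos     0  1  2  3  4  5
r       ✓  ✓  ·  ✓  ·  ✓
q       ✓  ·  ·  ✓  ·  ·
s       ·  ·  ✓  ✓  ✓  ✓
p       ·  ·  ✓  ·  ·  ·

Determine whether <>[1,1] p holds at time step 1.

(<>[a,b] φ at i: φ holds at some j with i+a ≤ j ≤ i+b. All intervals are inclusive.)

Check p at each j in [2,2]:
  j=2: true
Found at j=2 → formula holds.

Holds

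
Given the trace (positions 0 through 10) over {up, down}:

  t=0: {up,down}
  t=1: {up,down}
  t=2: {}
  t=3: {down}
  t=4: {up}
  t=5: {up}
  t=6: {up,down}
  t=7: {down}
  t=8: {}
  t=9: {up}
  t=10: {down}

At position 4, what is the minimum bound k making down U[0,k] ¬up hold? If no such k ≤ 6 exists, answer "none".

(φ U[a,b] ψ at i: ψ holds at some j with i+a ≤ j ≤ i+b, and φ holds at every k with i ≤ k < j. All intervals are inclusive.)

none

Need earliest j ≥ 4 with ¬up, and down at every k in [4,j-1].
  j=4: rhs fails.
  j=5: rhs fails.
  j=6: rhs fails.
  j=7: rhs holds but lhs fails at k=4.
  j=8: rhs holds but lhs fails at k=4.
  j=9: rhs fails.
  j=10: rhs holds but lhs fails at k=4.
No witness within the range → none.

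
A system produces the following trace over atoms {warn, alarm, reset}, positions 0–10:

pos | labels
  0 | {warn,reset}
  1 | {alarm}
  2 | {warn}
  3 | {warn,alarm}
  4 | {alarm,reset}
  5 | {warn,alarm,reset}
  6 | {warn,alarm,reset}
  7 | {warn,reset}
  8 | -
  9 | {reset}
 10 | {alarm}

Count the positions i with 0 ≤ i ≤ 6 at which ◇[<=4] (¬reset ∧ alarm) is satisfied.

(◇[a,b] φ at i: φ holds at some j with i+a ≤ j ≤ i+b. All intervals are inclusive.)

Evaluate at each i in [0,6]:
  i=0: ✓ (witness j=1)
  i=1: ✓ (witness j=1)
  i=2: ✓ (witness j=3)
  i=3: ✓ (witness j=3)
  i=4: ✗ (none in [4,8])
  i=5: ✗ (none in [5,9])
  i=6: ✓ (witness j=10)
Positions where it holds: {0, 1, 2, 3, 6} → 5.

5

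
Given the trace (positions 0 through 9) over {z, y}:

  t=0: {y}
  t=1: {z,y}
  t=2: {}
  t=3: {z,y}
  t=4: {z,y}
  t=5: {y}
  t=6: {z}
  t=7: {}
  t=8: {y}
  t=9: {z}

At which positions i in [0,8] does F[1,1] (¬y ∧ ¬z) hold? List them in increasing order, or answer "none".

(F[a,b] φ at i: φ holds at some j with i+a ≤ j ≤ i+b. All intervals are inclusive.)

Evaluate at each i in [0,8]:
  i=0: ✗ (none in [1,1])
  i=1: ✓ (witness j=2)
  i=2: ✗ (none in [3,3])
  i=3: ✗ (none in [4,4])
  i=4: ✗ (none in [5,5])
  i=5: ✗ (none in [6,6])
  i=6: ✓ (witness j=7)
  i=7: ✗ (none in [8,8])
  i=8: ✗ (none in [9,9])

1, 6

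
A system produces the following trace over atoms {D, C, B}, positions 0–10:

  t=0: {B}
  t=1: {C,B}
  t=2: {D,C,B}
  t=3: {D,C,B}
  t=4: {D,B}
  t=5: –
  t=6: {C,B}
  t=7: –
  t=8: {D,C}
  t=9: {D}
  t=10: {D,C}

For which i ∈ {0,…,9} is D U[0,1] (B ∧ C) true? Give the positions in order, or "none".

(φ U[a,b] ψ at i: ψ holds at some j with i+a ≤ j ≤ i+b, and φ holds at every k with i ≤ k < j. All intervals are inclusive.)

Evaluate at each i in [0,9]:
  i=0: ✗ (lhs fails at k=0 before rhs at j=1)
  i=1: ✓ (rhs at j=1)
  i=2: ✓ (rhs at j=2)
  i=3: ✓ (rhs at j=3)
  i=4: ✗ (no rhs in [4,5])
  i=5: ✗ (lhs fails at k=5 before rhs at j=6)
  i=6: ✓ (rhs at j=6)
  i=7: ✗ (no rhs in [7,8])
  i=8: ✗ (no rhs in [8,9])
  i=9: ✗ (no rhs in [9,10])

1, 2, 3, 6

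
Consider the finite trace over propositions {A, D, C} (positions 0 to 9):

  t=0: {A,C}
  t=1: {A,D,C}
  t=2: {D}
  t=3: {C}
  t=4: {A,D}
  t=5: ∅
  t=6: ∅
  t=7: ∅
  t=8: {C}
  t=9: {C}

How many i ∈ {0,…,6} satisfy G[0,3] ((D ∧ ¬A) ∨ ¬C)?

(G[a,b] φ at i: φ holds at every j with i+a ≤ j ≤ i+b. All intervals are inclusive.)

1

Evaluate at each i in [0,6]:
  i=0: ✗ (fails at j=0)
  i=1: ✗ (fails at j=1)
  i=2: ✗ (fails at j=3)
  i=3: ✗ (fails at j=3)
  i=4: ✓ (all of [4,7])
  i=5: ✗ (fails at j=8)
  i=6: ✗ (fails at j=8)
Positions where it holds: {4} → 1.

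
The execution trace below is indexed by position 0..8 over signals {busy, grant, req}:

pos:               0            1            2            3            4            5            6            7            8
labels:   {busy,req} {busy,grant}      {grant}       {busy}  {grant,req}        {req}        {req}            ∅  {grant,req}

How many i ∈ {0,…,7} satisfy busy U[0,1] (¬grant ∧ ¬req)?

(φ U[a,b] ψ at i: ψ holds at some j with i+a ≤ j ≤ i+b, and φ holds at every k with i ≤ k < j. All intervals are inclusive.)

2

Evaluate at each i in [0,7]:
  i=0: ✗ (no rhs in [0,1])
  i=1: ✗ (no rhs in [1,2])
  i=2: ✗ (lhs fails at k=2 before rhs at j=3)
  i=3: ✓ (rhs at j=3)
  i=4: ✗ (no rhs in [4,5])
  i=5: ✗ (no rhs in [5,6])
  i=6: ✗ (lhs fails at k=6 before rhs at j=7)
  i=7: ✓ (rhs at j=7)
Positions where it holds: {3, 7} → 2.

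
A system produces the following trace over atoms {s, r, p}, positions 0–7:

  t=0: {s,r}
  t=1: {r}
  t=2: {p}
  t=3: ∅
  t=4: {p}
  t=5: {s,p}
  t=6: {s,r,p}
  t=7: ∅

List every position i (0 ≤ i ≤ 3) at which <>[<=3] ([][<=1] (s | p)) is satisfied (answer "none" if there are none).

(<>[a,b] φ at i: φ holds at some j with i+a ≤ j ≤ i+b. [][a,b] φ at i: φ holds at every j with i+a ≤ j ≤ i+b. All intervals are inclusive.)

1, 2, 3

Evaluate at each i in [0,3]:
  i=0: ✗ (none in [0,3])
  i=1: ✓ (witness j=4)
  i=2: ✓ (witness j=4)
  i=3: ✓ (witness j=4)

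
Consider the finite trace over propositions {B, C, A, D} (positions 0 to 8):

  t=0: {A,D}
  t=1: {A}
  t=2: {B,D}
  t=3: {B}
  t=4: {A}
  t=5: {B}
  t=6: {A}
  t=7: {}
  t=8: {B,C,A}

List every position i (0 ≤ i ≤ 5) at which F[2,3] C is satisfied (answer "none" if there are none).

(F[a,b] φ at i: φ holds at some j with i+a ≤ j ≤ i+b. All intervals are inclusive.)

5

Evaluate at each i in [0,5]:
  i=0: ✗ (none in [2,3])
  i=1: ✗ (none in [3,4])
  i=2: ✗ (none in [4,5])
  i=3: ✗ (none in [5,6])
  i=4: ✗ (none in [6,7])
  i=5: ✓ (witness j=8)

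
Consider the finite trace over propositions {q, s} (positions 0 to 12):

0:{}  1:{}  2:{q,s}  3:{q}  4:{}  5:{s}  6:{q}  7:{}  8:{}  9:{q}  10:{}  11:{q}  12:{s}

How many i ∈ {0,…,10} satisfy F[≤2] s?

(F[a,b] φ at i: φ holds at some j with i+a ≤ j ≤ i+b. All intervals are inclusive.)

Evaluate at each i in [0,10]:
  i=0: ✓ (witness j=2)
  i=1: ✓ (witness j=2)
  i=2: ✓ (witness j=2)
  i=3: ✓ (witness j=5)
  i=4: ✓ (witness j=5)
  i=5: ✓ (witness j=5)
  i=6: ✗ (none in [6,8])
  i=7: ✗ (none in [7,9])
  i=8: ✗ (none in [8,10])
  i=9: ✗ (none in [9,11])
  i=10: ✓ (witness j=12)
Positions where it holds: {0, 1, 2, 3, 4, 5, 10} → 7.

7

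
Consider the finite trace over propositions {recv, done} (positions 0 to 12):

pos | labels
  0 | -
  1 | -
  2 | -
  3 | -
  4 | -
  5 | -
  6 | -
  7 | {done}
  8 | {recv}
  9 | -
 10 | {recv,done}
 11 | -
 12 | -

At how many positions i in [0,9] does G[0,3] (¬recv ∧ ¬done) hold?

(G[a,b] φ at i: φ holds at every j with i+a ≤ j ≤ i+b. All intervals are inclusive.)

Evaluate at each i in [0,9]:
  i=0: ✓ (all of [0,3])
  i=1: ✓ (all of [1,4])
  i=2: ✓ (all of [2,5])
  i=3: ✓ (all of [3,6])
  i=4: ✗ (fails at j=7)
  i=5: ✗ (fails at j=7)
  i=6: ✗ (fails at j=7)
  i=7: ✗ (fails at j=7)
  i=8: ✗ (fails at j=8)
  i=9: ✗ (fails at j=10)
Positions where it holds: {0, 1, 2, 3} → 4.

4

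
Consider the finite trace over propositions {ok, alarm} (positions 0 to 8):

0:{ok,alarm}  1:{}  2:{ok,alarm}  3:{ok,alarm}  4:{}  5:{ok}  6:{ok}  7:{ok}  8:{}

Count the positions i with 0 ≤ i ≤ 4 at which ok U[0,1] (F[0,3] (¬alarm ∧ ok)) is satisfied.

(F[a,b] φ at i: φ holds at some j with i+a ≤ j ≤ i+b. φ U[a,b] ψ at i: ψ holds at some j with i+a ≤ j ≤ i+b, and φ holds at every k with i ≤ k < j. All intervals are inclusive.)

Evaluate at each i in [0,4]:
  i=0: ✗ (no rhs in [0,1])
  i=1: ✗ (lhs fails at k=1 before rhs at j=2)
  i=2: ✓ (rhs at j=2)
  i=3: ✓ (rhs at j=3)
  i=4: ✓ (rhs at j=4)
Positions where it holds: {2, 3, 4} → 3.

3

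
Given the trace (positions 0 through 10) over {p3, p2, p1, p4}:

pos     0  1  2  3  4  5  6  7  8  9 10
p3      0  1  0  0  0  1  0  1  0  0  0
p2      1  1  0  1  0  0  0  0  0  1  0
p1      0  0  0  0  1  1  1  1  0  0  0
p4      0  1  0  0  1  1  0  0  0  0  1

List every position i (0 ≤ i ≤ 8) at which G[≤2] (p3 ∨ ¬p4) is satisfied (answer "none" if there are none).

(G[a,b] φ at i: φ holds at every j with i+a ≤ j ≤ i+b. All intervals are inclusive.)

0, 1, 5, 6, 7

Evaluate at each i in [0,8]:
  i=0: ✓ (all of [0,2])
  i=1: ✓ (all of [1,3])
  i=2: ✗ (fails at j=4)
  i=3: ✗ (fails at j=4)
  i=4: ✗ (fails at j=4)
  i=5: ✓ (all of [5,7])
  i=6: ✓ (all of [6,8])
  i=7: ✓ (all of [7,9])
  i=8: ✗ (fails at j=10)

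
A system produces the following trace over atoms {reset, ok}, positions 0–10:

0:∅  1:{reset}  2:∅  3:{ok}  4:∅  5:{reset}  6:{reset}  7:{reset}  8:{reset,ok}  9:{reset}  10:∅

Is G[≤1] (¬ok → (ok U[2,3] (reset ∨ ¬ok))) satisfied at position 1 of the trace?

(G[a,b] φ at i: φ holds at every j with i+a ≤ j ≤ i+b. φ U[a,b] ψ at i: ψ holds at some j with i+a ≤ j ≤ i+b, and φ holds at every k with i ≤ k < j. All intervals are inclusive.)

No

Check (¬ok → (ok U[2,3] (reset ∨ ¬ok))) at every j in [1,2]:
  j=1: antecedent true; consequent fails → ✗
  j=2: antecedent true; consequent fails → ✗
Fails at j=1 → formula fails.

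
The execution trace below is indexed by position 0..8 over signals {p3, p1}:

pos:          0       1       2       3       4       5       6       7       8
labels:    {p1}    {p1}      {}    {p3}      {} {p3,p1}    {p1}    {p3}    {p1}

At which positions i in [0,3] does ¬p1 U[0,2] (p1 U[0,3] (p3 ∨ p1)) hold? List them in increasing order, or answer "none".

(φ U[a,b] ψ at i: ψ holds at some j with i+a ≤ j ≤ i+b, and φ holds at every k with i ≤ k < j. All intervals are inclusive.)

0, 1, 2, 3

Evaluate at each i in [0,3]:
  i=0: ✓ (rhs at j=0)
  i=1: ✓ (rhs at j=1)
  i=2: ✓ (rhs at j=3; lhs holds on [2,2])
  i=3: ✓ (rhs at j=3)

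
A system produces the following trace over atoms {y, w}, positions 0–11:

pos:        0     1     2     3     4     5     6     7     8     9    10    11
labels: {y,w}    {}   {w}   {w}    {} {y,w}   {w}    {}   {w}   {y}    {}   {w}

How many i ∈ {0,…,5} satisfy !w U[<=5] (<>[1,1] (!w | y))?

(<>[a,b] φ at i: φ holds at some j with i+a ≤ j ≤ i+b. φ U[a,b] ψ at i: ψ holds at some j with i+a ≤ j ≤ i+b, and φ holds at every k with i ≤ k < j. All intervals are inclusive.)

Evaluate at each i in [0,5]:
  i=0: ✓ (rhs at j=0)
  i=1: ✗ (lhs fails at k=2 before rhs at j=3)
  i=2: ✗ (lhs fails at k=2 before rhs at j=3)
  i=3: ✓ (rhs at j=3)
  i=4: ✓ (rhs at j=4)
  i=5: ✗ (lhs fails at k=5 before rhs at j=6)
Positions where it holds: {0, 3, 4} → 3.

3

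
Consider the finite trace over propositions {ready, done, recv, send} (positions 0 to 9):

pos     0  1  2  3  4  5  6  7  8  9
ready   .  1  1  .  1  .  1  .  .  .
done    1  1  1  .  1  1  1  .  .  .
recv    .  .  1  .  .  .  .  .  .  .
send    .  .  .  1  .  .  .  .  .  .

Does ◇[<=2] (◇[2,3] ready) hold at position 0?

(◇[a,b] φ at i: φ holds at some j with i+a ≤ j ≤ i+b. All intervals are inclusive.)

Holds

Check ◇[2,3] ready at each j in [0,2]:
  j=0: holds (witness at 2)
  j=1: holds (witness at 4)
  j=2: holds (witness at 4)
Found at j=0 → formula holds.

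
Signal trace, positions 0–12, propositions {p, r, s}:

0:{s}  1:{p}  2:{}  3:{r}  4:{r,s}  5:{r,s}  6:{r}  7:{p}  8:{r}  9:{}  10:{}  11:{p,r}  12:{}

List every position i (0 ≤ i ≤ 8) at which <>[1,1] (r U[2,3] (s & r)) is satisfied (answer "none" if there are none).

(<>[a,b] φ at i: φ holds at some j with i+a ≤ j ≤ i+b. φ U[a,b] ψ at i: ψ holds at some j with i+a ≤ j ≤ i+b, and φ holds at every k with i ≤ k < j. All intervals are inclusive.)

2

Evaluate at each i in [0,8]:
  i=0: ✗ (none in [1,1])
  i=1: ✗ (none in [2,2])
  i=2: ✓ (witness j=3)
  i=3: ✗ (none in [4,4])
  i=4: ✗ (none in [5,5])
  i=5: ✗ (none in [6,6])
  i=6: ✗ (none in [7,7])
  i=7: ✗ (none in [8,8])
  i=8: ✗ (none in [9,9])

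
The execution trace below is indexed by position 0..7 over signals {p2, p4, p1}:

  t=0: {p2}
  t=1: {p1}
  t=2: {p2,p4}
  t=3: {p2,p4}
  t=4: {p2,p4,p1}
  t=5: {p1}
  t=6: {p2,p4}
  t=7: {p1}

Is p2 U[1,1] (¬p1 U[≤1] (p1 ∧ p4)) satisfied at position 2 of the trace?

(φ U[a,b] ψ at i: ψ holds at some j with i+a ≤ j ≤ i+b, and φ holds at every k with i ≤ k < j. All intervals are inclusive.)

Need some j in [3,3] with (¬p1 U[≤1] (p1 ∧ p4)), and p2 at every k in [2,j-1].
  j=3: (¬p1 U[≤1] (p1 ∧ p4)) holds; p2 holds at every k in [2,2] → satisfied.

True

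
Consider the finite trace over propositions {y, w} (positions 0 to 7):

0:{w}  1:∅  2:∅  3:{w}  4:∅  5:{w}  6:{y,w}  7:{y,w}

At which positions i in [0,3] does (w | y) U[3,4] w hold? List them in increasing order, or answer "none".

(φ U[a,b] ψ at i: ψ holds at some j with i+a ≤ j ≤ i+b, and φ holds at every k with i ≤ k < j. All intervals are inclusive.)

none

Evaluate at each i in [0,3]:
  i=0: ✗ (lhs fails at k=1 before rhs at j=3)
  i=1: ✗ (lhs fails at k=1 before rhs at j=5)
  i=2: ✗ (lhs fails at k=2 before rhs at j=5)
  i=3: ✗ (lhs fails at k=4 before rhs at j=6)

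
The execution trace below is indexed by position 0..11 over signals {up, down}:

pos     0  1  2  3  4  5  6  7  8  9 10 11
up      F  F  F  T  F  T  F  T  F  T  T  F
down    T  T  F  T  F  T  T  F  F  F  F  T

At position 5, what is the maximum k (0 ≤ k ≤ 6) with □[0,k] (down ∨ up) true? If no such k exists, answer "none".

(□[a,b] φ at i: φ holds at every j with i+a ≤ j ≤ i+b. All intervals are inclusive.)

(down ∨ up) must hold from j=5 onward; find where it first fails.
  j=5: holds
  j=6: holds
  j=7: holds
  j=8: fails
Holds on [5,7], so largest k = 2.

2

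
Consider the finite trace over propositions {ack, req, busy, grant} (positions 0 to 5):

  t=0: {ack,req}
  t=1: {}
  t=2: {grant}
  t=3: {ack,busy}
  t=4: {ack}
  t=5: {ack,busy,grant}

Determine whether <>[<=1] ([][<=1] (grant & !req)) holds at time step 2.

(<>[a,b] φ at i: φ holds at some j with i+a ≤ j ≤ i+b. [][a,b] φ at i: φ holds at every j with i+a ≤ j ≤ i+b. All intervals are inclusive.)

False

Check [][<=1] (grant & !req) at each j in [2,3]:
  j=2: fails at 3
  j=3: fails at 3
No position in the window satisfies it → formula fails.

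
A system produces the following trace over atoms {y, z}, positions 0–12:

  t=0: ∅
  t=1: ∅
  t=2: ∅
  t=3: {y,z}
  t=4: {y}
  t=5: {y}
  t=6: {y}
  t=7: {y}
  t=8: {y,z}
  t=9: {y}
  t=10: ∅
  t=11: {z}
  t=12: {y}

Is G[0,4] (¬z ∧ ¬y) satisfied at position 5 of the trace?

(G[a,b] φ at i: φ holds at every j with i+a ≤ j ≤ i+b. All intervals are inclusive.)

Check (¬z ∧ ¬y) at every j in [5,9]:
  j=5: false
  j=6: false
  j=7: false
  j=8: false
  j=9: false
Fails at j=5 → formula fails.

No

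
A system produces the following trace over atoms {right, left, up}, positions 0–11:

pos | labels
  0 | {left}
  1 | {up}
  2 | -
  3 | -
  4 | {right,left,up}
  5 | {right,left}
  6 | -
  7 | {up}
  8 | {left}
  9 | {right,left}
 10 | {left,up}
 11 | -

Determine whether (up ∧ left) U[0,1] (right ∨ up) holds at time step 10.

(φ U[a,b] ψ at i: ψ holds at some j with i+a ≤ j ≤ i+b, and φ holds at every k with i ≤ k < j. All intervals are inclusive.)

Need some j in [10,11] with (right ∨ up), and (up ∧ left) at every k in [10,j-1].
  j=10: (right ∨ up) holds; no prefix to check → satisfied.

True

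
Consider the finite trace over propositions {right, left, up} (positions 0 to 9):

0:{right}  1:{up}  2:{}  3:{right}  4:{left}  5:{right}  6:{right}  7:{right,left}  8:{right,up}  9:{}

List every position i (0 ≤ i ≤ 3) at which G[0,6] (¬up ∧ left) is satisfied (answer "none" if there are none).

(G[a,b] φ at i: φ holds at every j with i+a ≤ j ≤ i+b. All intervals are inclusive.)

none

Evaluate at each i in [0,3]:
  i=0: ✗ (fails at j=0)
  i=1: ✗ (fails at j=1)
  i=2: ✗ (fails at j=2)
  i=3: ✗ (fails at j=3)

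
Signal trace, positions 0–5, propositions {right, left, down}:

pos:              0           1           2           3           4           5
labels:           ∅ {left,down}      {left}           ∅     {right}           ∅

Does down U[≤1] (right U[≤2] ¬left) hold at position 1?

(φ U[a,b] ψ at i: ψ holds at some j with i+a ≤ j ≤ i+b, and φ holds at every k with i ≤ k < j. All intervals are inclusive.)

No

Need some j in [1,2] with (right U[≤2] ¬left), and down at every k in [1,j-1].
  j=1: (right U[≤2] ¬left) — fails.
  j=2: (right U[≤2] ¬left) — fails.
No j in the window works → until fails.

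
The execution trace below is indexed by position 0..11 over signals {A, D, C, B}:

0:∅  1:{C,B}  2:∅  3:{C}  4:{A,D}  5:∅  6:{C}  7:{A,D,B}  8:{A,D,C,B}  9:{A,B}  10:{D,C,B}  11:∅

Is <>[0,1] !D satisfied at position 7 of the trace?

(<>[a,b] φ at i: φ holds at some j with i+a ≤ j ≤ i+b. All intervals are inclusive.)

False

Check !D at each j in [7,8]:
  j=7: false
  j=8: false
No position in the window satisfies it → formula fails.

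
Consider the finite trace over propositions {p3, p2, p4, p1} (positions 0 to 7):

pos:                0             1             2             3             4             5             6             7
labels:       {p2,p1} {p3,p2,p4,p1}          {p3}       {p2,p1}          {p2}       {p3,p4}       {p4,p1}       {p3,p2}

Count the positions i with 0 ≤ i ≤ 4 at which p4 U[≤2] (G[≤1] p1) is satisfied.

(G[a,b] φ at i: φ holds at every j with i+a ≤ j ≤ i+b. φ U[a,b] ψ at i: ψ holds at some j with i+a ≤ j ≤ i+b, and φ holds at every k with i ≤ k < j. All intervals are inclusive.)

1

Evaluate at each i in [0,4]:
  i=0: ✓ (rhs at j=0)
  i=1: ✗ (no rhs in [1,3])
  i=2: ✗ (no rhs in [2,4])
  i=3: ✗ (no rhs in [3,5])
  i=4: ✗ (no rhs in [4,6])
Positions where it holds: {0} → 1.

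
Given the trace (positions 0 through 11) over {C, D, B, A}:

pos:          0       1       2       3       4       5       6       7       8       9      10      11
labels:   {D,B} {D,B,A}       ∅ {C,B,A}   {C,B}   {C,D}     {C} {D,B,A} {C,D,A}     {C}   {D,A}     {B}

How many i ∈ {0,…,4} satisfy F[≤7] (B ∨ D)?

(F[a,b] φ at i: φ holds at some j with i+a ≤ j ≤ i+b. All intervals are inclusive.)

5

Evaluate at each i in [0,4]:
  i=0: ✓ (witness j=0)
  i=1: ✓ (witness j=1)
  i=2: ✓ (witness j=3)
  i=3: ✓ (witness j=3)
  i=4: ✓ (witness j=4)
Positions where it holds: {0, 1, 2, 3, 4} → 5.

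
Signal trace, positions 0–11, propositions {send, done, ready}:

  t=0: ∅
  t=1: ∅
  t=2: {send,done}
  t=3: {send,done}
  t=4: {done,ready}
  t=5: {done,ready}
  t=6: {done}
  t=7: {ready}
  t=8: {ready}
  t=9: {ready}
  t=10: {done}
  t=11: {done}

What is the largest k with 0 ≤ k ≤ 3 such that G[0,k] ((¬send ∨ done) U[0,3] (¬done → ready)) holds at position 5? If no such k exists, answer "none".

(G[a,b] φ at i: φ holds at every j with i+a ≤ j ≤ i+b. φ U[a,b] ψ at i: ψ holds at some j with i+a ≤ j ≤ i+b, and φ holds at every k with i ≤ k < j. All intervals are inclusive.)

3

((¬send ∨ done) U[0,3] (¬done → ready)) must hold from j=5 onward; find where it first fails.
  j=5: holds
  j=6: holds
  j=7: holds
  j=8: holds
Holds through j=8; largest k = 3.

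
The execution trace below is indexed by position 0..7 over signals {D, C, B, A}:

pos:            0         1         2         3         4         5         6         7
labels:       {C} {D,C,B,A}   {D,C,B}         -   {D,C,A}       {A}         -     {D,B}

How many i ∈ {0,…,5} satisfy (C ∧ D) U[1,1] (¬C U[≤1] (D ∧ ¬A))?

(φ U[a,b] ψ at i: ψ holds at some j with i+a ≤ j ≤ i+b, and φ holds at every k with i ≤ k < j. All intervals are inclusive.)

1

Evaluate at each i in [0,5]:
  i=0: ✗ (no rhs in [1,1])
  i=1: ✓ (rhs at j=2; lhs holds on [1,1])
  i=2: ✗ (no rhs in [3,3])
  i=3: ✗ (no rhs in [4,4])
  i=4: ✗ (no rhs in [5,5])
  i=5: ✗ (lhs fails at k=5 before rhs at j=6)
Positions where it holds: {1} → 1.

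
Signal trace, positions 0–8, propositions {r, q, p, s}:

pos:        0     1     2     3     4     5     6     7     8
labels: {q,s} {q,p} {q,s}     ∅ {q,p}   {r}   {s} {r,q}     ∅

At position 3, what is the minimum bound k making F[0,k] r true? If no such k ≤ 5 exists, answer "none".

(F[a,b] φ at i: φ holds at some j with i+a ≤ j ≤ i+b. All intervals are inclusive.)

Scan j = 3,4,… for r:
  j=3: fails
  j=4: fails
  j=5: holds
First hit at j=5, so smallest k = 5-3 = 2.

2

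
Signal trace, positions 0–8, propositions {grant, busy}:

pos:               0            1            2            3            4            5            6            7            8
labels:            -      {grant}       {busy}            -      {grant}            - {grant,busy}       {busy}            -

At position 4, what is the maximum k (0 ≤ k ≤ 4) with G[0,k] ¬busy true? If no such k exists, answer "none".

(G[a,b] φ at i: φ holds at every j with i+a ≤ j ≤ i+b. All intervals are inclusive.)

1

¬busy must hold from j=4 onward; find where it first fails.
  j=4: holds
  j=5: holds
  j=6: fails
Holds on [4,5], so largest k = 1.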